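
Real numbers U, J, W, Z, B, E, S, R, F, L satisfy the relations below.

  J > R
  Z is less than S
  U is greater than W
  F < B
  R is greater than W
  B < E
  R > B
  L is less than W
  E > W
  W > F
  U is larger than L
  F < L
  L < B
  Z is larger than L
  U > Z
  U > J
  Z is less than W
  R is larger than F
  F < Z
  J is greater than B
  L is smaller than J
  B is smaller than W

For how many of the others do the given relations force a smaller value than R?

From R the given relations immediately reach F, B, W.
From those, L, Z — 5 in total.
No other element is forced below R by the given relations, so the count is 5.

5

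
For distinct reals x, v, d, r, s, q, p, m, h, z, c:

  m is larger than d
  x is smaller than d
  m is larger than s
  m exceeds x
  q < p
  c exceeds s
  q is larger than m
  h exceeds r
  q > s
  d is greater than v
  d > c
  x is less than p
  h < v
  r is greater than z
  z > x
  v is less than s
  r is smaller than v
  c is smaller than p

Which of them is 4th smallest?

Chaining the given pairs: x < z < r < h < v < s < c < d < m < q < p.
Counting 4 from the smallest end gives h.

h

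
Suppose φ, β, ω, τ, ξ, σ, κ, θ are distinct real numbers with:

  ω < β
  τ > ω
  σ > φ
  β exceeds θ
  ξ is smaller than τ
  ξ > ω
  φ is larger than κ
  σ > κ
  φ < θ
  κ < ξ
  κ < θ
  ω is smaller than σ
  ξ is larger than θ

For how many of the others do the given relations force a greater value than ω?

From ω the given relations immediately reach β, ξ, τ, σ.
No other element is forced above ω by the given relations, so the count is 4.

4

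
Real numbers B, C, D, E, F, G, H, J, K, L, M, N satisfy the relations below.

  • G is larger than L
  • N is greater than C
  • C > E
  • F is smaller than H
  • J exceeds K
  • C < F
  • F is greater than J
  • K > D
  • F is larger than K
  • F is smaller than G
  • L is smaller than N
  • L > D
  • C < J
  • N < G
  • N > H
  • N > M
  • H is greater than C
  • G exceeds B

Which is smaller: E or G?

E

Following the relations from E: E < C < J < F < H < N < G.
So E < G; E is the smaller of the two.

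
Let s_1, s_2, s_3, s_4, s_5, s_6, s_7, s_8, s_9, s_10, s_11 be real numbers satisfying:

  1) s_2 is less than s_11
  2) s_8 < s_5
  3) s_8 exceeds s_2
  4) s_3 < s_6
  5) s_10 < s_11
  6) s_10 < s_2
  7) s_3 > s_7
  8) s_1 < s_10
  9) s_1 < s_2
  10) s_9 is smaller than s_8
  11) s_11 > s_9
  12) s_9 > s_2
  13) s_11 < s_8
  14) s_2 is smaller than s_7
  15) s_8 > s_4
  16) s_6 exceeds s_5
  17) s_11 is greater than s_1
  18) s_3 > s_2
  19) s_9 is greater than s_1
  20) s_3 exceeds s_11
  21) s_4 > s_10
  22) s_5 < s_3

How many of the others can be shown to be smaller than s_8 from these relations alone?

The elements the relations force below s_8 are s_1, s_10, s_4, s_2, s_9, s_11 — no chain reaches any other.
That is 6.

6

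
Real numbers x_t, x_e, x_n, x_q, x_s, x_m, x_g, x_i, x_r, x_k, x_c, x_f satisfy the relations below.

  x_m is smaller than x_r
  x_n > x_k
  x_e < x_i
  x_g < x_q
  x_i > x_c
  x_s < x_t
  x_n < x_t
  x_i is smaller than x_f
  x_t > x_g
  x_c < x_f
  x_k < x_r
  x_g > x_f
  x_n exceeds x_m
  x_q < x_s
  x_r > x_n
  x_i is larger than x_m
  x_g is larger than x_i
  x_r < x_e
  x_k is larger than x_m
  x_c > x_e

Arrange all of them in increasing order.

The consecutive links are each given: x_m < x_k; x_k < x_n; x_n < x_r; x_r < x_e; x_e < x_c; x_c < x_i; x_i < x_f; x_f < x_g; x_g < x_q; x_q < x_s; x_s < x_t.

x_m < x_k < x_n < x_r < x_e < x_c < x_i < x_f < x_g < x_q < x_s < x_t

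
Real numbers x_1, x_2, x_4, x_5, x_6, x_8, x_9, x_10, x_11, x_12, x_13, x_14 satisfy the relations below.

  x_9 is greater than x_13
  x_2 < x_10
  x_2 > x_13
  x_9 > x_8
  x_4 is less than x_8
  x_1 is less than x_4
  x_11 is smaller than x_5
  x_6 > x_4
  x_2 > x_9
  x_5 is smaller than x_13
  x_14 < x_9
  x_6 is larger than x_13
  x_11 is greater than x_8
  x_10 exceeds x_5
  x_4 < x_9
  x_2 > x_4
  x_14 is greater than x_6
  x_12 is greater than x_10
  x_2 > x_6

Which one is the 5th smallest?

x_5

Piecing the relations together gives one ordering: x_1 < x_4 < x_8 < x_11 < x_5 < x_13 < x_6 < x_14 < x_9 < x_2 < x_10 < x_12.
The 5th smallest is x_5.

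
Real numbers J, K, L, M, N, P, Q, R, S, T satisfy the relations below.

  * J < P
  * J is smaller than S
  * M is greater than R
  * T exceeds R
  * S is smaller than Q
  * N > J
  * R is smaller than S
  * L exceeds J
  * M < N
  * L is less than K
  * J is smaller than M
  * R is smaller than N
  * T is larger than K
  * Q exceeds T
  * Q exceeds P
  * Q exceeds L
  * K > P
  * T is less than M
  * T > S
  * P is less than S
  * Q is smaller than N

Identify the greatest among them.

J is not greatest since J < L; P is not greatest since P < S; L is not greatest since L < Q; R is not greatest since R < M; K is not greatest since K < T; S is not greatest since S < T; T is not greatest since T < Q; M is not greatest since M < N; Q is not greatest since Q < N.
Only N has nothing above it, so N is the greatest.

N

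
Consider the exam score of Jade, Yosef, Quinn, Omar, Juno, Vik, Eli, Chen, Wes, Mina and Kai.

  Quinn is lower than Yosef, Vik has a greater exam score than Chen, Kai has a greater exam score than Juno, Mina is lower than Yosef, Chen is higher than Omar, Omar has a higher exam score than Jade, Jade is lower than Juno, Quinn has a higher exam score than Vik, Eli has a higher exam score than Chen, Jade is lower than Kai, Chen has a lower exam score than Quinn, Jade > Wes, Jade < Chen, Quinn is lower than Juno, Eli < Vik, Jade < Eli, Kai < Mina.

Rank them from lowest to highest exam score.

Nothing is placed below Wes, so it is least; from there Wes < Jade; Jade < Omar; Omar < Chen; Chen < Eli; Eli < Vik; Vik < Quinn; Quinn < Juno; Juno < Kai; Kai < Mina; Mina < Yosef, each given directly.

Wes < Jade < Omar < Chen < Eli < Vik < Quinn < Juno < Kai < Mina < Yosef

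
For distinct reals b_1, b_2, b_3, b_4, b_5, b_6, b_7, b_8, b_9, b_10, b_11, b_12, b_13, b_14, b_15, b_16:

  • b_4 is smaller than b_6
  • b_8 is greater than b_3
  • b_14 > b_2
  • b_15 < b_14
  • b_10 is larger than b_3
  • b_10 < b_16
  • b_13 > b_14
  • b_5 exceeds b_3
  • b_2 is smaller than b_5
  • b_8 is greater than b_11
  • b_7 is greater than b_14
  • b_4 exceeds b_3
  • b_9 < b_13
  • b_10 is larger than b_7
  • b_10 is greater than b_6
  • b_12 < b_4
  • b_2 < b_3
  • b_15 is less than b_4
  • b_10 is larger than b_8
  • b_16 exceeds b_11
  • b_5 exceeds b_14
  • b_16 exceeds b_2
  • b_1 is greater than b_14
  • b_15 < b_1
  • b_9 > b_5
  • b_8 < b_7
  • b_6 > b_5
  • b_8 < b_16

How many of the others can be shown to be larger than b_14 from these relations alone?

8

Directly above b_14: b_5, b_1, b_7, b_13.
One step further: b_9, b_6, b_10 (7 so far).
One step further: b_16 (8 so far).
Nothing else is reachable above b_14; 8 in all.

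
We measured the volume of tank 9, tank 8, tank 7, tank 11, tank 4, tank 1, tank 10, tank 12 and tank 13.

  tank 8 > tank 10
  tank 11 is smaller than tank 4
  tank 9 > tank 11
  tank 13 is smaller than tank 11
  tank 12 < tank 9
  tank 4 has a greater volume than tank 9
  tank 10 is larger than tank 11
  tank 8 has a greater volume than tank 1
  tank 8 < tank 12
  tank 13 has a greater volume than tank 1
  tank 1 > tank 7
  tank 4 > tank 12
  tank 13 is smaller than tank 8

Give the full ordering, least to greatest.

tank 7 < tank 1 < tank 13 < tank 11 < tank 10 < tank 8 < tank 12 < tank 9 < tank 4

Nothing is placed below tank 7, so it is least; from there tank 7 < tank 1; tank 1 < tank 13; tank 13 < tank 11; tank 11 < tank 10; tank 10 < tank 8; tank 8 < tank 12; tank 12 < tank 9; tank 9 < tank 4, each given directly.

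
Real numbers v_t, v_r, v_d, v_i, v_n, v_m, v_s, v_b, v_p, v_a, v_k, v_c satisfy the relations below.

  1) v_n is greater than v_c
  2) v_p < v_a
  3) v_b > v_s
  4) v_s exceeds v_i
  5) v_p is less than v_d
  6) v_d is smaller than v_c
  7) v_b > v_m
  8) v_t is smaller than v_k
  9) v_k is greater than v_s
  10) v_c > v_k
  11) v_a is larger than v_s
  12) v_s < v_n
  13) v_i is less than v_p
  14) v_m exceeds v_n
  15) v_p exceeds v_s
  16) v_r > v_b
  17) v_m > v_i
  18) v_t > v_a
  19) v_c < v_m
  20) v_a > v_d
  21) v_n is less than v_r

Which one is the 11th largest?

v_s

Chaining the given pairs: v_i < v_s < v_p < v_d < v_a < v_t < v_k < v_c < v_n < v_m < v_b < v_r.
Counting 11 from the largest end gives v_s.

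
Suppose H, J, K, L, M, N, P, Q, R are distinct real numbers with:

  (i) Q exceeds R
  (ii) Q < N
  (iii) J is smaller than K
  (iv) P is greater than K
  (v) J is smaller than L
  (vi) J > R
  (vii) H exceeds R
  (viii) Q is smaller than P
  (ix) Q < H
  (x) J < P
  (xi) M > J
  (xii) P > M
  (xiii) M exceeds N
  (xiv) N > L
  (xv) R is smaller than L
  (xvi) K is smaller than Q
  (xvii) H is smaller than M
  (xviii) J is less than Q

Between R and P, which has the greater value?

P

The relevant relations are R < J; J < K; K < Q; Q < H; H < M; M < P.
Together: R < J < K < Q < H < M < P.
So R < P; P is the larger of the two.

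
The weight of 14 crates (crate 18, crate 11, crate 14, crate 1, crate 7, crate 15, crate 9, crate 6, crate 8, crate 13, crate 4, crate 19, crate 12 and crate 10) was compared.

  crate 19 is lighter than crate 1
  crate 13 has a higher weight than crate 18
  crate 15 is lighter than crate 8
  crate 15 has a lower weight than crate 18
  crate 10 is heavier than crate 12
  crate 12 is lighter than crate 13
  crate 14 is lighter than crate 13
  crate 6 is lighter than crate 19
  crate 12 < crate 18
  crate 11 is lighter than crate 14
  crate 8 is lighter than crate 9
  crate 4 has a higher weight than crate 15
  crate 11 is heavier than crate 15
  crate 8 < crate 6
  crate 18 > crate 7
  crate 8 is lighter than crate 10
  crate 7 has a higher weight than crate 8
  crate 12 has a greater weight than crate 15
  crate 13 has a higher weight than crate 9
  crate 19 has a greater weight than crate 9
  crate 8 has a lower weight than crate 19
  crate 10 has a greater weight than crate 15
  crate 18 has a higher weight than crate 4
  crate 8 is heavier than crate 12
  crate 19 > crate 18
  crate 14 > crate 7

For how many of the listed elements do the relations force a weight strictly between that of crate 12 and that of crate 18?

2

Chaining upward from crate 12 reaches: crate 8, crate 7, crate 6, crate 9, crate 19, crate 1, crate 14, crate 13, crate 10.
Chaining downward from crate 18 reaches: crate 15, crate 4, crate 8, crate 7.
Strictly between crate 12 and crate 18 are those in both lists: crate 8, crate 7 — 2 elements.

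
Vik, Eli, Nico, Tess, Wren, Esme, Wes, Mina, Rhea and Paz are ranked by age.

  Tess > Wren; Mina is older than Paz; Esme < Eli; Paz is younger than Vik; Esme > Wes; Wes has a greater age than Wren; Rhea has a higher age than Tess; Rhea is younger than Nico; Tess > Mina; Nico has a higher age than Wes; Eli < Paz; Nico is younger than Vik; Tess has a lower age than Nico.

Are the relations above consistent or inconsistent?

consistent

The single ordering Wren < Wes < Esme < Eli < Paz < Mina < Tess < Rhea < Nico < Vik satisfies every listed relation, so no contradiction arises.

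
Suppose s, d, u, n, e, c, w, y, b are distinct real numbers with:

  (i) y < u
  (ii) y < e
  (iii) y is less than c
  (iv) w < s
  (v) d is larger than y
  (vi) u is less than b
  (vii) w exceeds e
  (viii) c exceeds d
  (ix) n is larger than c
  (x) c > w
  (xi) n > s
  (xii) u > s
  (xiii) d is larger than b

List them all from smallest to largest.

Nothing is placed below y, so it is least; from there y < e; e < w; w < s; s < u; u < b; b < d; d < c; c < n, each given directly.

y < e < w < s < u < b < d < c < n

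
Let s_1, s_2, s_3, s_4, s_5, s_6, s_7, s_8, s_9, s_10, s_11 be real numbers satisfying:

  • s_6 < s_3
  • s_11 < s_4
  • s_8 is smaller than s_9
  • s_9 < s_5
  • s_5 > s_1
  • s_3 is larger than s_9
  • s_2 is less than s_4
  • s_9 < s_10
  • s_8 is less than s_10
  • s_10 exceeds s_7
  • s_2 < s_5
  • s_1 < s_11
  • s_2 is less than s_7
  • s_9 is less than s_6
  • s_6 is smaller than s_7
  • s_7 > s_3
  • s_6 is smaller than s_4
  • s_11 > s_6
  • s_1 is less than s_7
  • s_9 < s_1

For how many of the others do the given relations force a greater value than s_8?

9

The elements the relations force above s_8 are s_9, s_1, s_6, s_11, s_3, s_7, s_5, s_4, s_10 — no chain reaches any other.
That is 9.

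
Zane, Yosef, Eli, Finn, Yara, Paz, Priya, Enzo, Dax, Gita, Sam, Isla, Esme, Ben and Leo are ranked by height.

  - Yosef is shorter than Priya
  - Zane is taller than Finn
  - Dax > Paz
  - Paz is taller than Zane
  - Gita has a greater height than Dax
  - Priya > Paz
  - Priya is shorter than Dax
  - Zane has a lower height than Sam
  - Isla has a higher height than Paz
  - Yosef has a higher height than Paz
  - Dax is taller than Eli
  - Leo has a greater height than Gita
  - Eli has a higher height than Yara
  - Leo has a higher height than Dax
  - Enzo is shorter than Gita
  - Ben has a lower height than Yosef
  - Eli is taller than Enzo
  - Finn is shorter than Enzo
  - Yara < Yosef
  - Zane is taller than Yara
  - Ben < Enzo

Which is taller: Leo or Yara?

Leo

Yara < Yosef < Priya < Dax < Gita < Leo, by transitivity through Yosef, Priya, Dax, Gita.
So Yara < Leo; Leo is the taller of the two.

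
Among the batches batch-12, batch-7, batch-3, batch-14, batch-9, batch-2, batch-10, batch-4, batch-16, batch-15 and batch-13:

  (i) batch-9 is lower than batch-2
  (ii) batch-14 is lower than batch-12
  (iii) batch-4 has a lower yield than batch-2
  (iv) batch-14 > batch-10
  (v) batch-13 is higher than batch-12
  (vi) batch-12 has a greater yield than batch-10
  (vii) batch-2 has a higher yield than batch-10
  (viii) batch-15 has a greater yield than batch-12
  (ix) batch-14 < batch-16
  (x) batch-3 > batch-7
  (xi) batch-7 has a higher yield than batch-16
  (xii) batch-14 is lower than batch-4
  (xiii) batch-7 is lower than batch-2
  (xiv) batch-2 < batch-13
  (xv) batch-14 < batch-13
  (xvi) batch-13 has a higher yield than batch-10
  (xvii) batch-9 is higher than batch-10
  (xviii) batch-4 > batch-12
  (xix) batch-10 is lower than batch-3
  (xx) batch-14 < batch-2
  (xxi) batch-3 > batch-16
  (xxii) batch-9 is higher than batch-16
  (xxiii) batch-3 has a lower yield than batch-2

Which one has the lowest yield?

Chaining upward from batch-10: directly above it, batch-14, batch-3, batch-12, batch-9, batch-2, batch-13; then batch-16, batch-4, batch-15; then batch-7.
That covers every other element, and nothing is given below batch-10, so batch-10 is the lowest yield.

batch-10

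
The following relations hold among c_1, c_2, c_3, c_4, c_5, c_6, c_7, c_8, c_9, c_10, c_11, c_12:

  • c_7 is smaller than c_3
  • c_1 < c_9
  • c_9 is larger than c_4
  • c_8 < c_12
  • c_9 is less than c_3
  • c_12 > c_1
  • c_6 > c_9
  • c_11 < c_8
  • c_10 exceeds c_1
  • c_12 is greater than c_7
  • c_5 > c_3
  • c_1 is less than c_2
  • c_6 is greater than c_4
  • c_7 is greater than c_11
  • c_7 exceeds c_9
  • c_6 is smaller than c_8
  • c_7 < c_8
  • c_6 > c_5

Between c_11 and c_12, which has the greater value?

c_11 < c_7 and c_7 < c_3 give c_11 < c_3.
With c_3 < c_5: c_11 < c_7 < c_3 < c_5.
With c_5 < c_6: c_11 < c_7 < c_3 < c_5 < c_6.
With c_6 < c_8: c_11 < c_7 < c_3 < c_5 < c_6 < c_8.
With c_8 < c_12: c_11 < c_7 < c_3 < c_5 < c_6 < c_8 < c_12.
So c_11 < c_12; c_12 is the larger of the two.

c_12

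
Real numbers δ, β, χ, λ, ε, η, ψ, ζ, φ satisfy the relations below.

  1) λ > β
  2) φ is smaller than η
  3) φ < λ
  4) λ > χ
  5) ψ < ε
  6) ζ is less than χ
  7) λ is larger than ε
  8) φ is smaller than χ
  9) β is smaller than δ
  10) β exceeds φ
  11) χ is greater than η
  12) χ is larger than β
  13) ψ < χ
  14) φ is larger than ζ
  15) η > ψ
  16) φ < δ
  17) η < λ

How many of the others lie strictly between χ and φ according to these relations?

The relations place φ below χ. An element lies strictly between them when it is forced above φ and also forced below χ.
Above φ: {η, β, δ, λ}. Below χ: {ψ, ζ, η, β}.
Intersection: {η, β} — 2.

2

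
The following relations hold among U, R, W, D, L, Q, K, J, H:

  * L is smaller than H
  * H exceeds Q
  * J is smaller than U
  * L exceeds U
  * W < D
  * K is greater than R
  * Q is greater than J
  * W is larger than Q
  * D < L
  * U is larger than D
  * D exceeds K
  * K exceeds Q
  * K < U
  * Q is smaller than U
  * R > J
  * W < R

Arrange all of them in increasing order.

J < Q < W < R < K < D < U < L < H

Each adjacent pair is fixed by a given relation: J < Q; Q < W; W < R; R < K; K < D; D < U; U < L; L < H. Chaining them end to end gives the full order.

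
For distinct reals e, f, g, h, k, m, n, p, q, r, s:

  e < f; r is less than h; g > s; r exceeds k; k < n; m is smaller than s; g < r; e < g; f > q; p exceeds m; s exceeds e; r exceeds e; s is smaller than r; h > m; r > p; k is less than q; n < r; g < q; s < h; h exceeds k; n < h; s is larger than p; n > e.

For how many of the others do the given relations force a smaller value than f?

The elements the relations force below f are m, k, e, p, s, g, q — no chain reaches any other.
That is 7.

7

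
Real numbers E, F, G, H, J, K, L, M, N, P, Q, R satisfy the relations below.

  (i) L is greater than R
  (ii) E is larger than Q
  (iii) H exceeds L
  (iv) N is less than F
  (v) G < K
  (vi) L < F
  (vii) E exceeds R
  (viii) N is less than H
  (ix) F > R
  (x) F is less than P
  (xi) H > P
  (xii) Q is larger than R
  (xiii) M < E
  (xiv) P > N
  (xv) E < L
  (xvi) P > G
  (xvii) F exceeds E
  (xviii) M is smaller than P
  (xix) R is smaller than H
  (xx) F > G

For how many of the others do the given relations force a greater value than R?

6

The elements the relations force above R are Q, E, L, F, P, H — no chain reaches any other.
That is 6.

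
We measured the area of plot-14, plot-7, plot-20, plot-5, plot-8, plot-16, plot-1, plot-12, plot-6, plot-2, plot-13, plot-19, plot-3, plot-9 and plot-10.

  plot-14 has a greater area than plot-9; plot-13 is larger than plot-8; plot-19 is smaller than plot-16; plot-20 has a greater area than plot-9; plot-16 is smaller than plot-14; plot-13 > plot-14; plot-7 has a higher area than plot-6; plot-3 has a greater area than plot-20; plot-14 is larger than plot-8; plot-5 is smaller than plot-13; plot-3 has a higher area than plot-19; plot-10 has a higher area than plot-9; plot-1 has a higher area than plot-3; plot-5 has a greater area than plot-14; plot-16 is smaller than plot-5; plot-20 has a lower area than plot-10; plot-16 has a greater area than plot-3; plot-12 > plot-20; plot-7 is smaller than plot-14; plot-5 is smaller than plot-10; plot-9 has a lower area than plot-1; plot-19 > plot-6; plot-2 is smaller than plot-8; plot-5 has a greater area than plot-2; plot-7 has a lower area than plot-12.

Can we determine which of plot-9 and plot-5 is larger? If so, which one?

plot-5

The relevant relations are plot-9 < plot-20; plot-20 < plot-3; plot-3 < plot-16; plot-16 < plot-14; plot-14 < plot-5.
Together: plot-9 < plot-20 < plot-3 < plot-16 < plot-14 < plot-5.
So plot-5 is larger.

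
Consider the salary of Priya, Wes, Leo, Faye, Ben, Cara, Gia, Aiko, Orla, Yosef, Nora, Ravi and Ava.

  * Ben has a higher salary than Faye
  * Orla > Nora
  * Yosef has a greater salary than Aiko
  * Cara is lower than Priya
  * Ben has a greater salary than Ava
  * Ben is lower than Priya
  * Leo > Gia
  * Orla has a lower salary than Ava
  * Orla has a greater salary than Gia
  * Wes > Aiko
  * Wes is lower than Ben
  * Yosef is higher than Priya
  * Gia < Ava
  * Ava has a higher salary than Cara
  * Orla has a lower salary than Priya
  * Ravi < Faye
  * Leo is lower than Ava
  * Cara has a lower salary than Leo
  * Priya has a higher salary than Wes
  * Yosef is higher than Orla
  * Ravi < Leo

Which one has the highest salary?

Yosef

Chaining downward from Yosef: directly below it, Orla, Aiko, Priya; then Cara, Nora, Gia, Wes, Ben; then Ava, Faye; then Ravi, Leo.
That covers every other element, and nothing is given above Yosef, so Yosef is the highest salary.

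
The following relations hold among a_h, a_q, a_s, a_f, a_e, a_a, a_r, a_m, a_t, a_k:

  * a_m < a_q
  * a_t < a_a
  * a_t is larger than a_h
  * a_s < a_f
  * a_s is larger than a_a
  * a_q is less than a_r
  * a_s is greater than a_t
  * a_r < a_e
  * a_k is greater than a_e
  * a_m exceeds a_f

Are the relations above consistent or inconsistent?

Every relation is compatible with a_h < a_t < a_a < a_s < a_f < a_m < a_q < a_r < a_e < a_k; the set is consistent.

consistent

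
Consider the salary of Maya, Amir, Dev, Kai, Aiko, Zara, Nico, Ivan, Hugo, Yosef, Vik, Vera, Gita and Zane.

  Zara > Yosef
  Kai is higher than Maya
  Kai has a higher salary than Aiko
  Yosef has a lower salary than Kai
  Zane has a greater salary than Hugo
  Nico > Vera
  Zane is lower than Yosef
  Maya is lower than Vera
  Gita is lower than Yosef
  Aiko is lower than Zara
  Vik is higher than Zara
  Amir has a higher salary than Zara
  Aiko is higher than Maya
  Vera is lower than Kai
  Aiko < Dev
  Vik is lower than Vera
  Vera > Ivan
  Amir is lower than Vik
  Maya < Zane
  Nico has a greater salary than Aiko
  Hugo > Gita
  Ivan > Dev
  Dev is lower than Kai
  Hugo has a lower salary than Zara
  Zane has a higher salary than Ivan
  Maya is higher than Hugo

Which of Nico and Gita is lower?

Gita

Chaining the given relations: Gita < Hugo < Maya < Aiko < Dev < Ivan < Zane < Yosef < Zara < Amir < Vik < Vera < Nico.
So Gita < Nico; Gita is the lower of the two.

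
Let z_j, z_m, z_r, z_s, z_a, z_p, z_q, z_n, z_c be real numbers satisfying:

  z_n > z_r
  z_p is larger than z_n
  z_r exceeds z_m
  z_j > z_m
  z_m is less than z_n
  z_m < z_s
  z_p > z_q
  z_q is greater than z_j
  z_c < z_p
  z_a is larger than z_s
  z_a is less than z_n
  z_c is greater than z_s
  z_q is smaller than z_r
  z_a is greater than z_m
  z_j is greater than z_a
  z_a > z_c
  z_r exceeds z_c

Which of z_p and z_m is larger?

Following the relations from z_m: z_m < z_s < z_c < z_a < z_j < z_q < z_r < z_n < z_p.
So z_m < z_p; z_p is the larger of the two.

z_p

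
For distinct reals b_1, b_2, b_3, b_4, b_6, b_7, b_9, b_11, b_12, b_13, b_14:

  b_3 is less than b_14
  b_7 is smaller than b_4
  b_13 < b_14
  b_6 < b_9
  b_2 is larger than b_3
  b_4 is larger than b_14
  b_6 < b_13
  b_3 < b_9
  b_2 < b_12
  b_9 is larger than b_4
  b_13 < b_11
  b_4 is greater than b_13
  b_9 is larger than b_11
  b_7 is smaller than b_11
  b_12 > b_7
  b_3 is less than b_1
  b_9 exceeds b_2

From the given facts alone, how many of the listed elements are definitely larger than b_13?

4

From b_13 the given relations immediately reach b_14, b_4, b_11.
From those, b_9 — 4 in total.
No other element is forced above b_13 by the given relations, so the count is 4.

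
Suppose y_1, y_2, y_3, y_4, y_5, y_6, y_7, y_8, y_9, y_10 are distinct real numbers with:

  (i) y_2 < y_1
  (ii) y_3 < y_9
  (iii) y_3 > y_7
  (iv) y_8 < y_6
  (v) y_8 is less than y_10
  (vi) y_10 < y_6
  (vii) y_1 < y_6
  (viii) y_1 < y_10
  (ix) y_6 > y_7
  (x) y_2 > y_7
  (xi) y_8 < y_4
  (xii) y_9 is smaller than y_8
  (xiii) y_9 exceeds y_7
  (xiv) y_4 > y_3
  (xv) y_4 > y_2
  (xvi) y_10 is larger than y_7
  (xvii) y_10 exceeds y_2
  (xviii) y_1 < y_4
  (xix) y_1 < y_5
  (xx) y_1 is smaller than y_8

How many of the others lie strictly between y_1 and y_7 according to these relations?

1

Chaining upward from y_7 reaches: y_2, y_3, y_9, y_8, y_10, y_6, y_5, y_4.
Chaining downward from y_1 reaches: y_2.
Strictly between y_7 and y_1 are those in both lists: y_2 — 1 element.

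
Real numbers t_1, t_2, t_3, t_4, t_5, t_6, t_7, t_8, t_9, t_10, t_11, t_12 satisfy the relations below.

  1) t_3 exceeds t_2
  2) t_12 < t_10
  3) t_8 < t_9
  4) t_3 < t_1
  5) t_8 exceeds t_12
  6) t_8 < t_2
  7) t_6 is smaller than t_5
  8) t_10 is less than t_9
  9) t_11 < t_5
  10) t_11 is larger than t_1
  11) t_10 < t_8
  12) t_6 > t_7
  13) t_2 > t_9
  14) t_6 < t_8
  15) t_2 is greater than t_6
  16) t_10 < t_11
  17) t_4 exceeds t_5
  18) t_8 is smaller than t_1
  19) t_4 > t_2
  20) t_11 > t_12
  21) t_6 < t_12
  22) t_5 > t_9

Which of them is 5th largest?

Chaining the given pairs: t_7 < t_6 < t_12 < t_10 < t_8 < t_9 < t_2 < t_3 < t_1 < t_11 < t_5 < t_4.
Counting 5 from the largest end gives t_3.

t_3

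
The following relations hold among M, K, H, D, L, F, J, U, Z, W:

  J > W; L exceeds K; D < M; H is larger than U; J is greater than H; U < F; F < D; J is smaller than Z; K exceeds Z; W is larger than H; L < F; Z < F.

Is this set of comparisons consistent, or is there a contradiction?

consistent

Every relation is compatible with U < H < W < J < Z < K < L < F < D < M; the set is consistent.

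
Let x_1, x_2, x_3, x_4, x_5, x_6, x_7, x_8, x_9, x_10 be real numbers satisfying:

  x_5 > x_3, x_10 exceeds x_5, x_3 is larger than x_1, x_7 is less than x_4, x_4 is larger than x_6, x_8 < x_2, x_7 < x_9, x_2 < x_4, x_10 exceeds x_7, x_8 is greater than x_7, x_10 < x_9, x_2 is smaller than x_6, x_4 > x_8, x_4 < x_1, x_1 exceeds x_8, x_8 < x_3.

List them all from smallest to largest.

x_7 < x_8 < x_2 < x_6 < x_4 < x_1 < x_3 < x_5 < x_10 < x_9

The consecutive links are each given: x_7 < x_8; x_8 < x_2; x_2 < x_6; x_6 < x_4; x_4 < x_1; x_1 < x_3; x_3 < x_5; x_5 < x_10; x_10 < x_9.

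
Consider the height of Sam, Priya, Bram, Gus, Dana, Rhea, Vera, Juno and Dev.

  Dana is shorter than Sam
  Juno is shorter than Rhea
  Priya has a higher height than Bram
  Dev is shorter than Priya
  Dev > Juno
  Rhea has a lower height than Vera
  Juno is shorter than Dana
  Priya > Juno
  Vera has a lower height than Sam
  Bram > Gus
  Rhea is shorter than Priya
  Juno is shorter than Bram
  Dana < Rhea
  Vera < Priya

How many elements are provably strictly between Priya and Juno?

Chaining upward from Juno reaches: Dev, Dana, Rhea, Vera, Bram, Sam.
Chaining downward from Priya reaches: Dev, Dana, Rhea, Gus, Vera, Bram.
Strictly between Juno and Priya are those in both lists: Dev, Dana, Rhea, Vera, Bram — 5 elements.

5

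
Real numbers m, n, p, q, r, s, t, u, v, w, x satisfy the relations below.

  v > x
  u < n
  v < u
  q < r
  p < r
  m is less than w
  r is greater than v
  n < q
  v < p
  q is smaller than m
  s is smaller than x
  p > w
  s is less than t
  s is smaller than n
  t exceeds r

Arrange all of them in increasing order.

Nothing is placed below s, so it is least; from there s < x; x < v; v < u; u < n; n < q; q < m; m < w; w < p; p < r; r < t, each given directly.

s < x < v < u < n < q < m < w < p < r < t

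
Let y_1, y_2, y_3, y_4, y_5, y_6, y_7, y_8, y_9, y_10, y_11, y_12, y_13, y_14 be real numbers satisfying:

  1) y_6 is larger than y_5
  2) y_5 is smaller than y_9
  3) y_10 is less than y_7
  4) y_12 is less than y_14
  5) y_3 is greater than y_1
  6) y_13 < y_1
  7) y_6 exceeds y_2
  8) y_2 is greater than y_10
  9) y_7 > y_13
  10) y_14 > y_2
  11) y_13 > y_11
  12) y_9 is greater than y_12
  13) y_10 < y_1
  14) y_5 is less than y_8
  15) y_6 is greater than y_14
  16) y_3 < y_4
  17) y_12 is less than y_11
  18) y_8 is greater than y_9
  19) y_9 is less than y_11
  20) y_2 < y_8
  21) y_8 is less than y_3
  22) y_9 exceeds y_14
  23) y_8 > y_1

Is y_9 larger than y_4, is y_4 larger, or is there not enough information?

y_4

The relevant relations are y_9 < y_11; y_11 < y_13; y_13 < y_1; y_1 < y_3; y_3 < y_4.
Together: y_9 < y_11 < y_13 < y_1 < y_3 < y_4.
So y_4 is larger.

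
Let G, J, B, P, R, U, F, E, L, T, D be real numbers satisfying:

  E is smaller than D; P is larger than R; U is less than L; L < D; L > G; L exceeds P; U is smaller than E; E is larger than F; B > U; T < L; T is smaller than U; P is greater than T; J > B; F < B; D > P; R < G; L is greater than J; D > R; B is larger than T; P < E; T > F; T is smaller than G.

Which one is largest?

D

Chaining downward from D: directly below it, R, P, E, L; then F, T, G, U, J; then B.
That covers every other element, and nothing is given above D, so D is the largest.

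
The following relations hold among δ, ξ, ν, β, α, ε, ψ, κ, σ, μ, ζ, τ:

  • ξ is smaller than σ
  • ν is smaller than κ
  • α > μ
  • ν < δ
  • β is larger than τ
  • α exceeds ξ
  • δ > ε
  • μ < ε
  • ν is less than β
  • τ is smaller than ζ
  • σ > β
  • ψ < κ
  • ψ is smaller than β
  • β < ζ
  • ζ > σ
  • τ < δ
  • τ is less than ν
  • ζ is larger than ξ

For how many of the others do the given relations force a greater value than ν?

The elements the relations force above ν are κ, δ, β, σ, ζ — no chain reaches any other.
That is 5.

5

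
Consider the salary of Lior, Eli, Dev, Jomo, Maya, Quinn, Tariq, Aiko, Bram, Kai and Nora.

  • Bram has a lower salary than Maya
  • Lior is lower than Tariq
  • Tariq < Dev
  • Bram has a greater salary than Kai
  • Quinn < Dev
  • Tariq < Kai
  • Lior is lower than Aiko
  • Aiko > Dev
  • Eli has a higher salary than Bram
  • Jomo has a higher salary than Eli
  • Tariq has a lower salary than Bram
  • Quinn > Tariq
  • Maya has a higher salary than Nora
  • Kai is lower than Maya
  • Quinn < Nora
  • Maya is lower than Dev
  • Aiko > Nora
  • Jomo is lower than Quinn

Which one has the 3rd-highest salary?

Piecing the relations together gives one ordering: Lior < Tariq < Kai < Bram < Eli < Jomo < Quinn < Nora < Maya < Dev < Aiko.
The 3rd largest is Maya.

Maya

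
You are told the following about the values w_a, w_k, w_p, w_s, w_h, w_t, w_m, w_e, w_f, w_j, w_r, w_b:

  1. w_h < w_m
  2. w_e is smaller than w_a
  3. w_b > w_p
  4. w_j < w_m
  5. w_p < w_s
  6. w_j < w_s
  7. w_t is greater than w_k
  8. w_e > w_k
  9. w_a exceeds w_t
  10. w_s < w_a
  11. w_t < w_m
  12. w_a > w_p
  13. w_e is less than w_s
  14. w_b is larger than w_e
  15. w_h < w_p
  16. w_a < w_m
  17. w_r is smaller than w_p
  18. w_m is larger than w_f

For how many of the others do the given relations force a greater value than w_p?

The elements the relations force above w_p are w_b, w_s, w_a, w_m — no chain reaches any other.
That is 4.

4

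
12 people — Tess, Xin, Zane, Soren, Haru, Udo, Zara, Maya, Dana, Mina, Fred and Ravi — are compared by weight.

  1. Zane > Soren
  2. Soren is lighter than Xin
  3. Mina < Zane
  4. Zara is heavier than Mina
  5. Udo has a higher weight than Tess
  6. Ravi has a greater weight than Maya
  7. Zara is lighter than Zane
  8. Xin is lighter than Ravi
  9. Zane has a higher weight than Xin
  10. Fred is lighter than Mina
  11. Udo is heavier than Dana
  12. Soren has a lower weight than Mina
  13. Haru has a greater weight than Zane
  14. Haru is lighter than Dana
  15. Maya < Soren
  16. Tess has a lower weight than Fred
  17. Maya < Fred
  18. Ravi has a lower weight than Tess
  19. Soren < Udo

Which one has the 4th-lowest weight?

Ravi

Chaining the given pairs: Maya < Soren < Xin < Ravi < Tess < Fred < Mina < Zara < Zane < Haru < Dana < Udo.
Counting 4 from the smallest end gives Ravi.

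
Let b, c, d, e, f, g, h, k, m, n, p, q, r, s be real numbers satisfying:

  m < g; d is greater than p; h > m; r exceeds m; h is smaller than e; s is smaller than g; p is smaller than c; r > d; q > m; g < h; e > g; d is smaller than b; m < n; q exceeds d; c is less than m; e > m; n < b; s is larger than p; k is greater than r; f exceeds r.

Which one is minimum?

Chaining upward from p: directly above it, c, d, s; then m, r, q, g, b; then k, h, e, n, f.
That covers every other element, and nothing is given below p, so p is the minimum.

p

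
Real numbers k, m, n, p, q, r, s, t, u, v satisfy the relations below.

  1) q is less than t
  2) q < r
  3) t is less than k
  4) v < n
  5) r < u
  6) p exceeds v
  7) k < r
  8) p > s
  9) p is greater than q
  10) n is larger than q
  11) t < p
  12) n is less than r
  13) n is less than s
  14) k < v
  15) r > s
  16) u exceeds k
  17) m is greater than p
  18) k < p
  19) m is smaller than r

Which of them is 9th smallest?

r

Piecing the relations together gives one ordering: q < t < k < v < n < s < p < m < r < u.
The 9th smallest is r.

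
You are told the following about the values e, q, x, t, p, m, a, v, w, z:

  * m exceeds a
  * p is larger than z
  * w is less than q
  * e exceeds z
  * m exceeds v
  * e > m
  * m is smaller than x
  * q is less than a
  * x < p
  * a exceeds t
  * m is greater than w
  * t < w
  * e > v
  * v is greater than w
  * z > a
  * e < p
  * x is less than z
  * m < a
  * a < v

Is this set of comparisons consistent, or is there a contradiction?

inconsistent

Chaining the given relations yields a < v < m, so a < m. But one relation states m < a. These cannot both hold.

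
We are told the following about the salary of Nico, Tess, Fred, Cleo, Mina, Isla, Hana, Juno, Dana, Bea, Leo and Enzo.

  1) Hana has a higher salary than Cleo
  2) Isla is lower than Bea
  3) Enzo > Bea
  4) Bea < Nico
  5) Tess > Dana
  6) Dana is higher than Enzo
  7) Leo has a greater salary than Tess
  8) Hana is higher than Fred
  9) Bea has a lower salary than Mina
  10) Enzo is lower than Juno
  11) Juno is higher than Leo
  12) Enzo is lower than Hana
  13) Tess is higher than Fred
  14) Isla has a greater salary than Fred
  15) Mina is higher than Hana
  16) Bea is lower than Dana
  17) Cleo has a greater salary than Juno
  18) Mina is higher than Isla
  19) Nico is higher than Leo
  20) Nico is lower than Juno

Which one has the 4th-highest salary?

Juno

The consecutive relations fix a unique order: Fred < Isla < Bea < Enzo < Dana < Tess < Leo < Nico < Juno < Cleo < Hana < Mina.
The 4th largest is Juno.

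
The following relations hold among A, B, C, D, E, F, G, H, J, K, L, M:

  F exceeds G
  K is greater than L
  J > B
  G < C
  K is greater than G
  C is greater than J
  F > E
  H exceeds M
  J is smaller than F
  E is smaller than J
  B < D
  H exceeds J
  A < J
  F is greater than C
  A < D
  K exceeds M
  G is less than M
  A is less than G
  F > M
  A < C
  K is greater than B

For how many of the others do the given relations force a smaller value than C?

5

Directly below C: A, G, J.
One step further: E, B (5 so far).
No other element is forced below C by the given relations, so the count is 5.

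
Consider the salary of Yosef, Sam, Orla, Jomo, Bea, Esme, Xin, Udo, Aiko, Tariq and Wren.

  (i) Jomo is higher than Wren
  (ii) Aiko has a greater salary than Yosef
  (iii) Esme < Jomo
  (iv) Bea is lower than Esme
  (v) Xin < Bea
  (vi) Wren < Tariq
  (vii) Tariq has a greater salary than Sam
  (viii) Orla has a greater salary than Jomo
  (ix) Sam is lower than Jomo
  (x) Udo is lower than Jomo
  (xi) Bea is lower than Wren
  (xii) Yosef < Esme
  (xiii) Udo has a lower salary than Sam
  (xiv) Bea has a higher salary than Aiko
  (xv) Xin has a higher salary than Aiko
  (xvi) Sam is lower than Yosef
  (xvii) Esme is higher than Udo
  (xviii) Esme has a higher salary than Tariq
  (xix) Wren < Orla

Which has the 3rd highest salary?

Esme

Piecing the relations together gives one ordering: Udo < Sam < Yosef < Aiko < Xin < Bea < Wren < Tariq < Esme < Jomo < Orla.
Counting 3 from the largest end gives Esme.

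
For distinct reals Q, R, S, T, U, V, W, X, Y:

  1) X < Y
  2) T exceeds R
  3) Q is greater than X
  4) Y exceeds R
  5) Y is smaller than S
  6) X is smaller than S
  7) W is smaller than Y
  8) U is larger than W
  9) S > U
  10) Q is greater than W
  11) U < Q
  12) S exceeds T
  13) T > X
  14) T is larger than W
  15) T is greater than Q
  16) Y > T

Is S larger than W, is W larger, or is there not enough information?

The relevant relations are W < U; U < Q; Q < T; T < Y; Y < S.
Together: W < U < Q < T < Y < S.
So S is larger.

S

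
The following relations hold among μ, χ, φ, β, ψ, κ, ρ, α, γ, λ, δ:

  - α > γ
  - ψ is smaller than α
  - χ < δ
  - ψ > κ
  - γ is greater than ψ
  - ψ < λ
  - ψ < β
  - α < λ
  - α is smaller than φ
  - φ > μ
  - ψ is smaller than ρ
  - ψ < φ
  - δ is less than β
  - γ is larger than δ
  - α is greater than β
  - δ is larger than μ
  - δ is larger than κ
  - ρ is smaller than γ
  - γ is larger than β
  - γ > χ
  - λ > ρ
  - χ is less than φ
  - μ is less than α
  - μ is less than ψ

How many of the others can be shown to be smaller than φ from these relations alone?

Directly below φ: μ, χ, ψ, α.
One step further: κ, β, γ (7 so far).
One step further: δ, ρ (9 so far).
Nothing else is reachable below φ; 9 in all.

9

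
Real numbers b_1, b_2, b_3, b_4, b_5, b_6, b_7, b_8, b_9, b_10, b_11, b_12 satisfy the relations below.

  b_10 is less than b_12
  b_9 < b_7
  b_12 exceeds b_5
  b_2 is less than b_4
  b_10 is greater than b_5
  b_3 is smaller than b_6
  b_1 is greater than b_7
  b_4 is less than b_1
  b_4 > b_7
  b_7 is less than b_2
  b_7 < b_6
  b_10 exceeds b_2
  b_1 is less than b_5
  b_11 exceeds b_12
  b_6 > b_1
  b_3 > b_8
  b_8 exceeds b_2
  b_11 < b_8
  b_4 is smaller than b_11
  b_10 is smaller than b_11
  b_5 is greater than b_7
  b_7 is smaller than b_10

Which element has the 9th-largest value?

Chaining the given pairs: b_9 < b_7 < b_2 < b_4 < b_1 < b_5 < b_10 < b_12 < b_11 < b_8 < b_3 < b_6.
The 9th largest is b_4.

b_4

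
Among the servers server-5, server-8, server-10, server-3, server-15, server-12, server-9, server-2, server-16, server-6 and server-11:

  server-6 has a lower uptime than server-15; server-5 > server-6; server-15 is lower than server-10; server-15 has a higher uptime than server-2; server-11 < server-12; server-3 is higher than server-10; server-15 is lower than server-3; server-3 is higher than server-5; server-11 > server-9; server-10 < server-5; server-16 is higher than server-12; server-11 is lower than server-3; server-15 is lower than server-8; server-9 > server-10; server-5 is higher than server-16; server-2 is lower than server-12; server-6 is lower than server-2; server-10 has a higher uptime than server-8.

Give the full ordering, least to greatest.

Nothing is placed below server-6, so it is least; from there server-6 < server-2; server-2 < server-15; server-15 < server-8; server-8 < server-10; server-10 < server-9; server-9 < server-11; server-11 < server-12; server-12 < server-16; server-16 < server-5; server-5 < server-3, each given directly.

server-6 < server-2 < server-15 < server-8 < server-10 < server-9 < server-11 < server-12 < server-16 < server-5 < server-3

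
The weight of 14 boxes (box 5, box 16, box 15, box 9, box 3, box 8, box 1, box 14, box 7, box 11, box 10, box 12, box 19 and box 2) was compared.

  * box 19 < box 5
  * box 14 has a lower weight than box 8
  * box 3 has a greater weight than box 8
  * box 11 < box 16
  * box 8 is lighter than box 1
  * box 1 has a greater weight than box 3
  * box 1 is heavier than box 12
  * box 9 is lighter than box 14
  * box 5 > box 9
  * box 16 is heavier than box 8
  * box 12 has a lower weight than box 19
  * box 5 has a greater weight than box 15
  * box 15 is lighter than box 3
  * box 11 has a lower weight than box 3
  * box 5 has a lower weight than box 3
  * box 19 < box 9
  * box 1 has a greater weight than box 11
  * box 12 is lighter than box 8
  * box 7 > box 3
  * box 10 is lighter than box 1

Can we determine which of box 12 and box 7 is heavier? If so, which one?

box 7

The relevant relations are box 12 < box 19; box 19 < box 9; box 9 < box 14; box 14 < box 8; box 8 < box 3; box 3 < box 7.
Chaining these gives box 12 < box 19 < box 9 < box 14 < box 8 < box 3 < box 7.
So box 7 is heavier.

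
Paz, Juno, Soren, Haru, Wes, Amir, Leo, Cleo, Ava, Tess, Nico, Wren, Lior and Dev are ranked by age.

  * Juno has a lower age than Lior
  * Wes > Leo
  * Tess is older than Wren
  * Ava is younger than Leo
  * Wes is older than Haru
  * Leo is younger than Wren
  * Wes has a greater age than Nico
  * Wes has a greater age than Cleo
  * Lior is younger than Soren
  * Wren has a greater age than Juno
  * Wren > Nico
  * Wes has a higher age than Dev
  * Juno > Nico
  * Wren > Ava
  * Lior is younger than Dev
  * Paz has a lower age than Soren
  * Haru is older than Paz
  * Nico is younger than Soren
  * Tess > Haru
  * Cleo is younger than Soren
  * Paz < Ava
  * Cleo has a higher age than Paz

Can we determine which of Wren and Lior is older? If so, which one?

Following every chain through Wren: above Wren we get Tess; below Wren we get Paz, Ava, Nico, Juno, Leo.
Lior is not reached, and no chain runs the other way from Lior to Wren.
So the given relations leave the order of Wren and Lior undetermined.

undetermined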